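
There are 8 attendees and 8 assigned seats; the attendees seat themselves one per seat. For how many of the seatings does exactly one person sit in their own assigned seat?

Pick the single fixed position: C(8,1) = 8 ways.
The remaining 7 must be deranged: !7 = 1854.
Total: 8 × 1854 = 14832.

14832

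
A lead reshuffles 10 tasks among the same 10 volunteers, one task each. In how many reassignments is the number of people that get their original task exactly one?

1334960

Pick the single fixed position: C(10,1) = 10 ways.
The other 9 form a derangement: !9 = 133496.
Total: 10 × 133496 = 1334960.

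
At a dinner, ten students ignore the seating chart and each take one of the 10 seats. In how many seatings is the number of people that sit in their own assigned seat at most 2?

Sum C(10,i)·!(10-i) for i = 0..2:
  i=0: C(10,0)·!10 = 1·1334961 = 1334961
  i=1: C(10,1)·!9 = 10·133496 = 1334960
  i=2: C(10,2)·!8 = 45·14833 = 667485
Total = 3337406.

3337406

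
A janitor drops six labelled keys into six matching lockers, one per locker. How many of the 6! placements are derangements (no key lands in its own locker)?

265

Use !n = (n-1)(!(n-1) + !(n-2)).
!6 = 5·(44 + 9) = 5·53 = 265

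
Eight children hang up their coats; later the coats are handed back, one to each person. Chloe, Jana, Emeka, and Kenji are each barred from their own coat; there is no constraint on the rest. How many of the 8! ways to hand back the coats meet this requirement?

24024

Inclusion-exclusion on the 4 forbidden self-matches:
Σ_{j=0}^{4} (-1)^j C(4,j)(8-j)!
= C(4,0)·8! - C(4,1)·7! + C(4,2)·6! - C(4,3)·5! + C(4,4)·4!
= 40320 - 20160 + 4320 - 480 + 24
= 24024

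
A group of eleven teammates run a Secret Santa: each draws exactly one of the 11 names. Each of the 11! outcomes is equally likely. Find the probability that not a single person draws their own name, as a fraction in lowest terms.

1468457/3991680

Favorable outcomes: !11 = 14684570.
Total outcomes: 11! = 39916800.
Probability = 14684570/39916800 = 1468457/3991680.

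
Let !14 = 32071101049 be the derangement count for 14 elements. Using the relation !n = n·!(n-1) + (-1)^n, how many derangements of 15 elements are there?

!15 = 15·32071101049 - 1 = 481066515734.

481066515734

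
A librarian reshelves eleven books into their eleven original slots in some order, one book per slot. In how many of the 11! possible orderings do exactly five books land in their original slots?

Pick the 5 fixed positions: C(11,5) = 462 ways.
The other 6 form a derangement: !6 = 265.
Total: 462 × 265 = 122430.

122430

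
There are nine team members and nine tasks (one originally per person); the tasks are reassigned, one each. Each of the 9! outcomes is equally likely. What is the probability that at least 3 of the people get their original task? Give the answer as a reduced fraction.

Favorable outcomes: Σ_{i≥3} C(9,i)·!(9-i) = 84·265 + 126·44 + 126·9 + 84·2 + 36·1 + 9·0 + 1·1 = 29143.
Total outcomes: 9! = 362880.
Probability = 29143/362880 = 29143/362880.

29143/362880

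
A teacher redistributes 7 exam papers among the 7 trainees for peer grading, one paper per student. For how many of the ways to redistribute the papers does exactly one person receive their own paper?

Choose which one of the 7 is fixed: C(7,1) = 7.
The other 6 form a derangement: !6 = 265.
Total: 7 × 265 = 1855.

1855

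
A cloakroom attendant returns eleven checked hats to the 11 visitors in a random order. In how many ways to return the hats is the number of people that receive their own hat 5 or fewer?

39893116

# with exactly i fixed is C(11,i)·!(11-i); sum over i=0..5:
  i=0: C(11,0)·!11 = 1·14684570 = 14684570
  i=1: C(11,1)·!10 = 11·1334961 = 14684571
  i=2: C(11,2)·!9 = 55·133496 = 7342280
  i=3: C(11,3)·!8 = 165·14833 = 2447445
  i=4: C(11,4)·!7 = 330·1854 = 611820
  i=5: C(11,5)·!6 = 462·265 = 122430
Total = 39893116.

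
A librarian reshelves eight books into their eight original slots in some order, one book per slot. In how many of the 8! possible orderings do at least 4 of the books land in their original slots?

Sum C(8,i)·!(8-i) for i = 4..8:
  i=4: C(8,4)·!4 = 70·9 = 630
  i=5: C(8,5)·!3 = 56·2 = 112
  i=6: C(8,6)·!2 = 28·1 = 28
  i=7: C(8,7)·!1 = 8·0 = 0
  i=8: C(8,8)·!0 = 1·1 = 1
Total = 771.

771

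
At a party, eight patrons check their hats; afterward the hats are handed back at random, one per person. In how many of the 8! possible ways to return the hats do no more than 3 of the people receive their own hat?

Sum C(8,i)·!(8-i) for i = 0..3:
  i=0: C(8,0)·!8 = 1·14833 = 14833
  i=1: C(8,1)·!7 = 8·1854 = 14832
  i=2: C(8,2)·!6 = 28·265 = 7420
  i=3: C(8,3)·!5 = 56·44 = 2464
Total = 39549.

39549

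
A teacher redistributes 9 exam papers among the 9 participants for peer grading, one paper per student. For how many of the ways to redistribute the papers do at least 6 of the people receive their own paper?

# with exactly i fixed is C(9,i)·!(9-i); sum over i=6..9:
  i=6: C(9,6)·!3 = 84·2 = 168
  i=7: C(9,7)·!2 = 36·1 = 36
  i=8: C(9,8)·!1 = 9·0 = 0
  i=9: C(9,9)·!0 = 1·1 = 1
Total = 205.

205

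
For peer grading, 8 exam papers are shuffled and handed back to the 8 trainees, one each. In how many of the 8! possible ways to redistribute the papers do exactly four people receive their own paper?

630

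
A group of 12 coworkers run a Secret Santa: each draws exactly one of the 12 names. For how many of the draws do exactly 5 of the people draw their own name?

1468368

Pick the 5 fixed positions: C(12,5) = 792 ways.
The other 7 form a derangement: !7 = 1854.
Total: 792 × 1854 = 1468368.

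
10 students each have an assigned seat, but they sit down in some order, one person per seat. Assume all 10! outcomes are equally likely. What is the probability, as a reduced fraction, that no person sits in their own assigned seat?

16481/44800

Favorable outcomes: !10 = 1334961.
Total outcomes: 10! = 3628800.
Probability = 1334961/3628800 = 16481/44800.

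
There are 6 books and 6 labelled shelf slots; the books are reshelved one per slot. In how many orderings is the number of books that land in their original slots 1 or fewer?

# with exactly i fixed is C(6,i)·!(6-i); sum over i=0..1:
  i=0: C(6,0)·!6 = 1·265 = 265
  i=1: C(6,1)·!5 = 6·44 = 264
Total = 529.

529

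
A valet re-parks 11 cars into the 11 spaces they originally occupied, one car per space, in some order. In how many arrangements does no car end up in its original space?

14684570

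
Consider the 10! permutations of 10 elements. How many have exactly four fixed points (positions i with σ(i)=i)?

Choose which 4 of the 10 are fixed: C(10,4) = 210.
The remaining 6 must be deranged: !6 = 265.
Total: 210 × 265 = 55650.

55650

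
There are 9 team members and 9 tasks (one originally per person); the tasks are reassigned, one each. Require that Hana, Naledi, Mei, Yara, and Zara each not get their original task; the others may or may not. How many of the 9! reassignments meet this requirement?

205056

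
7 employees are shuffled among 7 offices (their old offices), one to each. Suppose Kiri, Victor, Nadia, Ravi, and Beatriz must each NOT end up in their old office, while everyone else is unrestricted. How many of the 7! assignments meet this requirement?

2428

Let A_j be the event that the j-th constrained one is fixed. By inclusion-exclusion over the 5 events:
Σ_{j=0}^{5} (-1)^j C(5,j)(7-j)!
= C(5,0)·7! - C(5,1)·6! + C(5,2)·5! - C(5,3)·4! + C(5,4)·3! - C(5,5)·2!
= 5040 - 3600 + 1200 - 240 + 30 - 2
= 2428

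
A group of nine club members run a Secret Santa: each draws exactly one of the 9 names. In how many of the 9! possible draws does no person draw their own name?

The subfactorial !9 = [9!/e] (nearest integer).
9! = 362880, and 362880/e ≈ 133496.09, so !9 = 133496.

133496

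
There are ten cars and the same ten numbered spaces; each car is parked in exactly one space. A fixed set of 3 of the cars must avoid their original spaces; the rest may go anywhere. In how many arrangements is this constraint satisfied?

2656080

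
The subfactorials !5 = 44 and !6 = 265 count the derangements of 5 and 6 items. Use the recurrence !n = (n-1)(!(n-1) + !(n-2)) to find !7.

1854

!7 = (7-1)·(!6 + !5) = 6·(265 + 44) = 6·309 = 1854.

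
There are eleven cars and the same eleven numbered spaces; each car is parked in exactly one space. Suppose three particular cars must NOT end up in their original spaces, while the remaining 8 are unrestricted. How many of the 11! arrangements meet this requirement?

Inclusion-exclusion on the 3 forbidden self-matches:
Σ_{j=0}^{3} (-1)^j C(3,j)(11-j)!
= C(3,0)·11! - C(3,1)·10! + C(3,2)·9! - C(3,3)·8!
= 39916800 - 10886400 + 1088640 - 40320
= 30078720

30078720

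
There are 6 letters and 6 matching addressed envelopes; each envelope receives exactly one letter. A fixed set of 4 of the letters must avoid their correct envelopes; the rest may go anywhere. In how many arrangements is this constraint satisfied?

Let A_j be the event that the j-th constrained one is fixed. By inclusion-exclusion over the 4 events:
Σ_{j=0}^{4} (-1)^j C(4,j)(6-j)!
= C(4,0)·6! - C(4,1)·5! + C(4,2)·4! - C(4,3)·3! + C(4,4)·2!
= 720 - 480 + 144 - 24 + 2
= 362

362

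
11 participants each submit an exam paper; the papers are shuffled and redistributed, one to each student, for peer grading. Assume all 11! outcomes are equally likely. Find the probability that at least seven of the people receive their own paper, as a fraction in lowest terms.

839/9979200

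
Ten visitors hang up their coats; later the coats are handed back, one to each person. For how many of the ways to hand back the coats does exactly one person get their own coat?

1334960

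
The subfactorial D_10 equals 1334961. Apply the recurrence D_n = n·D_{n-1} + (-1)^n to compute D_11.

14684570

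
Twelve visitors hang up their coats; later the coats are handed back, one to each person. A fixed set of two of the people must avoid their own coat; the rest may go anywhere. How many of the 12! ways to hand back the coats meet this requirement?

Inclusion-exclusion on the 2 forbidden self-matches:
Σ_{j=0}^{2} (-1)^j C(2,j)(12-j)!
= C(2,0)·12! - C(2,1)·11! + C(2,2)·10!
= 479001600 - 79833600 + 3628800
= 402796800

402796800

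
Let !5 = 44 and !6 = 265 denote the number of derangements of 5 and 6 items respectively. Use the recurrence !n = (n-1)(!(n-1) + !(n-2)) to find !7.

1854

!7 = (7-1)·(!6 + !5) = 6·(265 + 44) = 6·309 = 1854.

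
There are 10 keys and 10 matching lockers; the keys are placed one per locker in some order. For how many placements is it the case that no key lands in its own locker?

1334961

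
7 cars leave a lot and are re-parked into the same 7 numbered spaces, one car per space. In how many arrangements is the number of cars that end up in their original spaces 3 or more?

407

Sum C(7,i)·!(7-i) for i = 3..7:
  i=3: C(7,3)·!4 = 35·9 = 315
  i=4: C(7,4)·!3 = 35·2 = 70
  i=5: C(7,5)·!2 = 21·1 = 21
  i=6: C(7,6)·!1 = 7·0 = 0
  i=7: C(7,7)·!0 = 1·1 = 1
Total = 407.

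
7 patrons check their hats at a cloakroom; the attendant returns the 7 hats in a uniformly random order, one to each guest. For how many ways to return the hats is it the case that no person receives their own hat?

1854

!7 = 7! · Σ_{k=0}^{7} (-1)^k/k!
= 7! - 7!/1! + 7!/2! - 7!/3! + 7!/4! - 7!/5! + 7!/6! - 7!/7!
= 5040 - 5040 + 2520 - 840 + 210 - 42 + 7 - 1
= 1854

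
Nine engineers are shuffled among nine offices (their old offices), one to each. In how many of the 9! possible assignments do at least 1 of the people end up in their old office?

Sum C(9,i)·!(9-i) for i = 1..9:
  i=1: C(9,1)·!8 = 9·14833 = 133497
  i=2: C(9,2)·!7 = 36·1854 = 66744
  i=3: C(9,3)·!6 = 84·265 = 22260
  i=4: C(9,4)·!5 = 126·44 = 5544
  i=5: C(9,5)·!4 = 126·9 = 1134
  i=6: C(9,6)·!3 = 84·2 = 168
  i=7: C(9,7)·!2 = 36·1 = 36
  i=8: C(9,8)·!1 = 9·0 = 0
  i=9: C(9,9)·!0 = 1·1 = 1
Total = 229384.

229384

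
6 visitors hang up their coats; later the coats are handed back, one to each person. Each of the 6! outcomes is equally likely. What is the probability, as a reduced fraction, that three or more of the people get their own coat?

Favorable outcomes: Σ_{i≥3} C(6,i)·!(6-i) = 20·2 + 15·1 + 6·0 + 1·1 = 56.
Total outcomes: 6! = 720.
Probability = 56/720 = 7/90.

7/90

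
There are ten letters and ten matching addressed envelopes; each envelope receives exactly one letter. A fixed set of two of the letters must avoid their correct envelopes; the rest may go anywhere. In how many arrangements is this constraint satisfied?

2943360

Let A_j be the event that the j-th constrained one is fixed. By inclusion-exclusion over the 2 events:
Σ_{j=0}^{2} (-1)^j C(2,j)(10-j)!
= C(2,0)·10! - C(2,1)·9! + C(2,2)·8!
= 3628800 - 725760 + 40320
= 2943360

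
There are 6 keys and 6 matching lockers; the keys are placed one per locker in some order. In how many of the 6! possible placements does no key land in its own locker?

265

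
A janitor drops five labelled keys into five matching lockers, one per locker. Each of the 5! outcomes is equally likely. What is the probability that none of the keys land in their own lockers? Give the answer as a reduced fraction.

11/30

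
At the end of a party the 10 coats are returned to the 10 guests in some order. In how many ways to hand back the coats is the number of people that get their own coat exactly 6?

Choose which 6 of the 10 are fixed: C(10,6) = 210.
The other 4 form a derangement: !4 = 9.
Total: 210 × 9 = 1890.

1890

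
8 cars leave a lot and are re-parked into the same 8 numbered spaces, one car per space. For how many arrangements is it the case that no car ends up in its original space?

14833

The number of derangements of 8 is !8 = Σ_{k=0}^{8} (-1)^k·8!/k!
= 8! - 8!/1! + 8!/2! - 8!/3! + 8!/4! - 8!/5! + 8!/6! - 8!/7! + 8!/8!
= 40320 - 40320 + 20160 - 6720 + 1680 - 336 + 56 - 8 + 1
= 14833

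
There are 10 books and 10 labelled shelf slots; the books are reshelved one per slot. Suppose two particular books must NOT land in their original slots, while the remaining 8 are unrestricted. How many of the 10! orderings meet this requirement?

2943360

Let A_j be the event that the j-th constrained one is fixed. By inclusion-exclusion over the 2 events:
Σ_{j=0}^{2} (-1)^j C(2,j)(10-j)!
= C(2,0)·10! - C(2,1)·9! + C(2,2)·8!
= 3628800 - 725760 + 40320
= 2943360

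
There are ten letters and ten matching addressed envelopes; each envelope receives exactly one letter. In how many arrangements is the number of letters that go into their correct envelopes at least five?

13264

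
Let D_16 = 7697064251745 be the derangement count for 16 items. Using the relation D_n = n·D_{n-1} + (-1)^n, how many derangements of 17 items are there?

D_17 = 17·7697064251745 - 1 = 130850092279664.

130850092279664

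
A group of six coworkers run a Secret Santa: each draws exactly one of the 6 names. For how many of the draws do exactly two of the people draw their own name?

Choose which 2 of the 6 are fixed: C(6,2) = 15.
The remaining 4 must be deranged: !4 = 9.
Total: 15 × 9 = 135.

135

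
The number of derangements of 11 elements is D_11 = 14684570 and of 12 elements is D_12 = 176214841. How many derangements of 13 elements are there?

2290792932

D_13 = (13-1)·(D_12 + D_11) = 12·(176214841 + 14684570) = 12·190899411 = 2290792932.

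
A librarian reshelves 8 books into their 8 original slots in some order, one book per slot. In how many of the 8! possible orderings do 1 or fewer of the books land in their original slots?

29665

# with exactly i fixed is C(8,i)·!(8-i); sum over i=0..1:
  i=0: C(8,0)·!8 = 1·14833 = 14833
  i=1: C(8,1)·!7 = 8·1854 = 14832
Total = 29665.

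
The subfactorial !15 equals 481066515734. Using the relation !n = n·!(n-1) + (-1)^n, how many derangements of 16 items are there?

7697064251745

!16 = 16·481066515734 + 1 = 7697064251745.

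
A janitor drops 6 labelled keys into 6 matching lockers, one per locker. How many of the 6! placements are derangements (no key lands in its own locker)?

265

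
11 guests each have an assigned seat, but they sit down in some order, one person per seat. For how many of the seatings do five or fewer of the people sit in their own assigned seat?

39893116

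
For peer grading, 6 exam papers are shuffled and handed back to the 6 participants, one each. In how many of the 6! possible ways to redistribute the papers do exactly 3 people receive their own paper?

Choose which 3 of the 6 are fixed: C(6,3) = 20.
The other 3 form a derangement: !3 = 2.
Total: 20 × 2 = 40.

40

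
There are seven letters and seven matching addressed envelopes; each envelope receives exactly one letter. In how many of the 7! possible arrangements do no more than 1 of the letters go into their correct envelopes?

Sum C(7,i)·!(7-i) for i = 0..1:
  i=0: C(7,0)·!7 = 1·1854 = 1854
  i=1: C(7,1)·!6 = 7·265 = 1855
Total = 3709.

3709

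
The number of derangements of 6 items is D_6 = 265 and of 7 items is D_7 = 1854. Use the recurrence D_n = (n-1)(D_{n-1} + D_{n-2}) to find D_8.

14833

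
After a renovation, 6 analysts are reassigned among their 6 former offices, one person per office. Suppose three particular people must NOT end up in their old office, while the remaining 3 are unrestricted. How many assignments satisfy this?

426

Let A_j be the event that the j-th constrained one is fixed. By inclusion-exclusion over the 3 events:
Σ_{j=0}^{3} (-1)^j C(3,j)(6-j)!
= C(3,0)·6! - C(3,1)·5! + C(3,2)·4! - C(3,3)·3!
= 720 - 360 + 72 - 6
= 426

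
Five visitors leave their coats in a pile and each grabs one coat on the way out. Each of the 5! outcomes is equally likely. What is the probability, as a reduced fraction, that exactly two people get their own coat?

1/6

Favorable outcomes: C(5,2)·!3 = 10·2 = 20.
Total outcomes: 5! = 120.
Probability = 20/120 = 1/6.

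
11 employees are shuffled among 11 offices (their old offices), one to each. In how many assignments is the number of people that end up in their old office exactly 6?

Choose which 6 of the 11 are fixed: C(11,6) = 462.
The other 5 form a derangement: !5 = 44.
Total: 462 × 44 = 20328.

20328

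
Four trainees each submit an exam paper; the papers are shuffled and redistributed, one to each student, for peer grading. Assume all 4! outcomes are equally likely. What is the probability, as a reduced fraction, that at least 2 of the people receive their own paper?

Favorable outcomes: Σ_{i≥2} C(4,i)·!(4-i) = 6·1 + 4·0 + 1·1 = 7.
Total outcomes: 4! = 24.
Probability = 7/24 = 7/24.

7/24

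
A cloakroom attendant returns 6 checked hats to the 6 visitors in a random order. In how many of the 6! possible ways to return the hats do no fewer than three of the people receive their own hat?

Sum C(6,i)·!(6-i) for i = 3..6:
  i=3: C(6,3)·!3 = 20·2 = 40
  i=4: C(6,4)·!2 = 15·1 = 15
  i=5: C(6,5)·!1 = 6·0 = 0
  i=6: C(6,6)·!0 = 1·1 = 1
Total = 56.

56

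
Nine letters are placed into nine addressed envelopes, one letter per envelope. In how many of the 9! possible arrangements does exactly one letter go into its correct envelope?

133497

Pick the single fixed position: C(9,1) = 9 ways.
The remaining 8 must be deranged: !8 = 14833.
Total: 9 × 14833 = 133497.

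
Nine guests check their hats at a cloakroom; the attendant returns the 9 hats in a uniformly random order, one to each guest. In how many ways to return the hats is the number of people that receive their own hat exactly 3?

Choose which 3 of the 9 are fixed: C(9,3) = 84.
The remaining 6 must be deranged: !6 = 265.
Total: 84 × 265 = 22260.

22260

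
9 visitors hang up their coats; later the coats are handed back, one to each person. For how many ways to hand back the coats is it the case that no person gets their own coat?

133496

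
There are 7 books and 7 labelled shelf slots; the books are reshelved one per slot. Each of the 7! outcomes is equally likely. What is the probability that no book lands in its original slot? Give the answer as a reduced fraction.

Favorable outcomes: !7 = 1854.
Total outcomes: 7! = 5040.
Probability = 1854/5040 = 103/280.

103/280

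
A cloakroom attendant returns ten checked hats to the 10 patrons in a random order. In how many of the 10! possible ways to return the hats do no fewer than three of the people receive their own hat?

Sum C(10,i)·!(10-i) for i = 3..10:
  i=3: C(10,3)·!7 = 120·1854 = 222480
  i=4: C(10,4)·!6 = 210·265 = 55650
  i=5: C(10,5)·!5 = 252·44 = 11088
  i=6: C(10,6)·!4 = 210·9 = 1890
  i=7: C(10,7)·!3 = 120·2 = 240
  i=8: C(10,8)·!2 = 45·1 = 45
  i=9: C(10,9)·!1 = 10·0 = 0
  i=10: C(10,10)·!0 = 1·1 = 1
Total = 291394.

291394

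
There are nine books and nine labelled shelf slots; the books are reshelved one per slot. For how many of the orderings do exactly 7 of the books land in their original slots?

Choose which 7 of the 9 are fixed: C(9,7) = 36.
The other 2 form a derangement: !2 = 1.
Total: 36 × 1 = 36.

36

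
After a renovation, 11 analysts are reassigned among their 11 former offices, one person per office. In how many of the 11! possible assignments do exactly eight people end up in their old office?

330

Pick the 8 fixed positions: C(11,8) = 165 ways.
The remaining 3 must be deranged: !3 = 2.
Total: 165 × 2 = 330.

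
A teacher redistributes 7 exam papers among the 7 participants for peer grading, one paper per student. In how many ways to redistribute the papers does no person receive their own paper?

The subfactorial !7 = [7!/e] (nearest integer).
7! = 5040, and 5040/e ≈ 1854.11, so !7 = 1854.

1854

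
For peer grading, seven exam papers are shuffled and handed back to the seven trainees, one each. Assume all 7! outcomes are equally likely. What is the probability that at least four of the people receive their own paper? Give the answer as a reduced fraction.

23/1260

Favorable outcomes: Σ_{i≥4} C(7,i)·!(7-i) = 35·2 + 21·1 + 7·0 + 1·1 = 92.
Total outcomes: 7! = 5040.
Probability = 92/5040 = 23/1260.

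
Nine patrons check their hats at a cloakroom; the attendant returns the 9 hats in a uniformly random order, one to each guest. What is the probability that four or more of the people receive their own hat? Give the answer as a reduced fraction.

6883/362880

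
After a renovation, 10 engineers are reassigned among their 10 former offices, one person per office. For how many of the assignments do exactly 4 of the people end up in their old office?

Choose which 4 of the 10 are fixed: C(10,4) = 210.
The other 6 form a derangement: !6 = 265.
Total: 210 × 265 = 55650.

55650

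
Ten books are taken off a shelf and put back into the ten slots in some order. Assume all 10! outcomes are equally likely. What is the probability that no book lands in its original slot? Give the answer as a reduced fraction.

16481/44800

Favorable outcomes: !10 = 1334961.
Total outcomes: 10! = 3628800.
Probability = 1334961/3628800 = 16481/44800.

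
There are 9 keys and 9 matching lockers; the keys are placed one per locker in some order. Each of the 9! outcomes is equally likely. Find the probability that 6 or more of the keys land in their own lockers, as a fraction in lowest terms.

Favorable outcomes: Σ_{i≥6} C(9,i)·!(9-i) = 84·2 + 36·1 + 9·0 + 1·1 = 205.
Total outcomes: 9! = 362880.
Probability = 205/362880 = 41/72576.

41/72576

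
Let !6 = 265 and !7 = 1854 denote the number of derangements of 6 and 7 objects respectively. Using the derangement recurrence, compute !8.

14833

!8 = (8-1)·(!7 + !6) = 7·(1854 + 265) = 7·2119 = 14833.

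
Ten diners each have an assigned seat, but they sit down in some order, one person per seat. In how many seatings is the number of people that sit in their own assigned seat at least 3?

291394

# with exactly i fixed is C(10,i)·!(10-i); sum over i=3..10:
  i=3: C(10,3)·!7 = 120·1854 = 222480
  i=4: C(10,4)·!6 = 210·265 = 55650
  i=5: C(10,5)·!5 = 252·44 = 11088
  i=6: C(10,6)·!4 = 210·9 = 1890
  i=7: C(10,7)·!3 = 120·2 = 240
  i=8: C(10,8)·!2 = 45·1 = 45
  i=9: C(10,9)·!1 = 10·0 = 0
  i=10: C(10,10)·!0 = 1·1 = 1
Total = 291394.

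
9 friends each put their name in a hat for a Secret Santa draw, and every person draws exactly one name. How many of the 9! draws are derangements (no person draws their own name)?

133496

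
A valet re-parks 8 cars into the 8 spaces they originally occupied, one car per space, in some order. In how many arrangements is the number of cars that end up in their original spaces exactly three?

Pick the 3 fixed positions: C(8,3) = 56 ways.
The other 5 form a derangement: !5 = 44.
Total: 56 × 44 = 2464.

2464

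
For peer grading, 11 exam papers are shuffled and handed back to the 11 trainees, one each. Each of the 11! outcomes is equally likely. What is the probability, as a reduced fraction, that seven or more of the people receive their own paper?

Favorable outcomes: Σ_{i≥7} C(11,i)·!(11-i) = 330·9 + 165·2 + 55·1 + 11·0 + 1·1 = 3356.
Total outcomes: 11! = 39916800.
Probability = 3356/39916800 = 839/9979200.

839/9979200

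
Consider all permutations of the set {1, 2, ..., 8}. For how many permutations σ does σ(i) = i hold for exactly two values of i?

7420

Pick the 2 fixed positions: C(8,2) = 28 ways.
The other 6 form a derangement: !6 = 265.
Total: 28 × 265 = 7420.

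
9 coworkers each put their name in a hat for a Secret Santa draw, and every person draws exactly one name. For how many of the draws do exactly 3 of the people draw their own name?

22260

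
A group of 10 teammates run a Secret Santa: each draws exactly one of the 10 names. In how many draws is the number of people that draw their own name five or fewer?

3626624

Sum C(10,i)·!(10-i) for i = 0..5:
  i=0: C(10,0)·!10 = 1·1334961 = 1334961
  i=1: C(10,1)·!9 = 10·133496 = 1334960
  i=2: C(10,2)·!8 = 45·14833 = 667485
  i=3: C(10,3)·!7 = 120·1854 = 222480
  i=4: C(10,4)·!6 = 210·265 = 55650
  i=5: C(10,5)·!5 = 252·44 = 11088
Total = 3626624.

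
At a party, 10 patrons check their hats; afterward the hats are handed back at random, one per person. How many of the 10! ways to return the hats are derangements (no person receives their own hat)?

1334961

!10 is the nearest integer to 10!/e.
10! = 3628800, and 3628800/e ≈ 1334960.92, so !10 = 1334961.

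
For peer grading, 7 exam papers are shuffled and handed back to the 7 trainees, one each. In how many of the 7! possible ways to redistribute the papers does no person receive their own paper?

1854

Use !n = n·!(n-1) + (-1)^n.
!7 = 7·265 - 1 = 1854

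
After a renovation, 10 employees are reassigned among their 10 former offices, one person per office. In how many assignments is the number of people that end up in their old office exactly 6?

1890

Choose which 6 of the 10 are fixed: C(10,6) = 210.
The other 4 form a derangement: !4 = 9.
Total: 210 × 9 = 1890.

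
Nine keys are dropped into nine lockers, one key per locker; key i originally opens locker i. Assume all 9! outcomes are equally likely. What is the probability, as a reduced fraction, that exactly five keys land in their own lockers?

Favorable outcomes: C(9,5)·!4 = 126·9 = 1134.
Total outcomes: 9! = 362880.
Probability = 1134/362880 = 1/320.

1/320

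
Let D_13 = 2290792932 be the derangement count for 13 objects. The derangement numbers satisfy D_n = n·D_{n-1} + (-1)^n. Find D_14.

32071101049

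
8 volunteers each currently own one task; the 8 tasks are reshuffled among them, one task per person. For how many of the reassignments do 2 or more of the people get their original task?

# with exactly i fixed is C(8,i)·!(8-i); sum over i=2..8:
  i=2: C(8,2)·!6 = 28·265 = 7420
  i=3: C(8,3)·!5 = 56·44 = 2464
  i=4: C(8,4)·!4 = 70·9 = 630
  i=5: C(8,5)·!3 = 56·2 = 112
  i=6: C(8,6)·!2 = 28·1 = 28
  i=7: C(8,7)·!1 = 8·0 = 0
  i=8: C(8,8)·!0 = 1·1 = 1
Total = 10655.

10655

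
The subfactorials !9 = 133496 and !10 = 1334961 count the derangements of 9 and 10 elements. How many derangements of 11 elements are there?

14684570

!11 = (11-1)·(!10 + !9) = 10·(1334961 + 133496) = 10·1468457 = 14684570.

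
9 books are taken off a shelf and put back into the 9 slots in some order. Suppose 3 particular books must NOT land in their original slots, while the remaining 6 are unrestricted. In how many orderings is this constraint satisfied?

256320

Let A_j be the event that the j-th constrained one is fixed. By inclusion-exclusion over the 3 events:
Σ_{j=0}^{3} (-1)^j C(3,j)(9-j)!
= C(3,0)·9! - C(3,1)·8! + C(3,2)·7! - C(3,3)·6!
= 362880 - 120960 + 15120 - 720
= 256320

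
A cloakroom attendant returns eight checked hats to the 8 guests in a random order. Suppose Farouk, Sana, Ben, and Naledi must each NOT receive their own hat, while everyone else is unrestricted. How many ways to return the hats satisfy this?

24024

Let A_j be the event that the j-th constrained one is fixed. By inclusion-exclusion over the 4 events:
Σ_{j=0}^{4} (-1)^j C(4,j)(8-j)!
= C(4,0)·8! - C(4,1)·7! + C(4,2)·6! - C(4,3)·5! + C(4,4)·4!
= 40320 - 20160 + 4320 - 480 + 24
= 24024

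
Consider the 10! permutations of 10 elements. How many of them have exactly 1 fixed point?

1334960

Choose which one of the 10 is fixed: C(10,1) = 10.
The other 9 form a derangement: !9 = 133496.
Total: 10 × 133496 = 1334960.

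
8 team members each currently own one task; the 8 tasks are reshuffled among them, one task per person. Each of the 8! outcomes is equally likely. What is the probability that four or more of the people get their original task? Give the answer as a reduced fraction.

257/13440

Favorable outcomes: Σ_{i≥4} C(8,i)·!(8-i) = 70·9 + 56·2 + 28·1 + 8·0 + 1·1 = 771.
Total outcomes: 8! = 40320.
Probability = 771/40320 = 257/13440.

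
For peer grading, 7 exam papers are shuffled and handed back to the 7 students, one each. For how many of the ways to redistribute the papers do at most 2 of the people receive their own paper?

Sum C(7,i)·!(7-i) for i = 0..2:
  i=0: C(7,0)·!7 = 1·1854 = 1854
  i=1: C(7,1)·!6 = 7·265 = 1855
  i=2: C(7,2)·!5 = 21·44 = 924
Total = 4633.

4633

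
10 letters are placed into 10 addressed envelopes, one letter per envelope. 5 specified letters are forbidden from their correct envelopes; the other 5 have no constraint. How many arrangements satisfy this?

2170680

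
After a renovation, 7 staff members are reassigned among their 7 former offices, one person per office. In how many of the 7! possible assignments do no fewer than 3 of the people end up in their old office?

407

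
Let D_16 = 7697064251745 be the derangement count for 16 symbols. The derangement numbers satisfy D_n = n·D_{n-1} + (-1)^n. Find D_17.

D_17 = 17·7697064251745 - 1 = 130850092279664.

130850092279664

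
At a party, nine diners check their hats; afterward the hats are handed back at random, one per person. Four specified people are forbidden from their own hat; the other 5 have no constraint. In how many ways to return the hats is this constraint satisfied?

229080

Inclusion-exclusion on the 4 forbidden self-matches:
Σ_{j=0}^{4} (-1)^j C(4,j)(9-j)!
= C(4,0)·9! - C(4,1)·8! + C(4,2)·7! - C(4,3)·6! + C(4,4)·5!
= 362880 - 161280 + 30240 - 2880 + 120
= 229080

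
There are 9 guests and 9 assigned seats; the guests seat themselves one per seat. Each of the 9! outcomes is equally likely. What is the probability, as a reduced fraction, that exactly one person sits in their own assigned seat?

2119/5760

Favorable outcomes: C(9,1)·!8 = 9·14833 = 133497.
Total outcomes: 9! = 362880.
Probability = 133497/362880 = 2119/5760.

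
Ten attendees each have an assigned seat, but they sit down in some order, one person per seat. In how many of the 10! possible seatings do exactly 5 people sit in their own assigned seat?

Pick the 5 fixed positions: C(10,5) = 252 ways.
The remaining 5 must be deranged: !5 = 44.
Total: 252 × 44 = 11088.

11088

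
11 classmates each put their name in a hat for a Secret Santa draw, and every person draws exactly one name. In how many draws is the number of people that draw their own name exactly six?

20328

Pick the 6 fixed positions: C(11,6) = 462 ways.
The remaining 5 must be deranged: !5 = 44.
Total: 462 × 44 = 20328.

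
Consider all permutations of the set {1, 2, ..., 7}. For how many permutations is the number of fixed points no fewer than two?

1331

Sum C(7,i)·!(7-i) for i = 2..7:
  i=2: C(7,2)·!5 = 21·44 = 924
  i=3: C(7,3)·!4 = 35·9 = 315
  i=4: C(7,4)·!3 = 35·2 = 70
  i=5: C(7,5)·!2 = 21·1 = 21
  i=6: C(7,6)·!1 = 7·0 = 0
  i=7: C(7,7)·!0 = 1·1 = 1
Total = 1331.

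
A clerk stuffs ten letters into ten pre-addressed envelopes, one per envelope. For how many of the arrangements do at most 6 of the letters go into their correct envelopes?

# with exactly i fixed is C(10,i)·!(10-i); sum over i=0..6:
  i=0: C(10,0)·!10 = 1·1334961 = 1334961
  i=1: C(10,1)·!9 = 10·133496 = 1334960
  i=2: C(10,2)·!8 = 45·14833 = 667485
  i=3: C(10,3)·!7 = 120·1854 = 222480
  i=4: C(10,4)·!6 = 210·265 = 55650
  i=5: C(10,5)·!5 = 252·44 = 11088
  i=6: C(10,6)·!4 = 210·9 = 1890
Total = 3628514.

3628514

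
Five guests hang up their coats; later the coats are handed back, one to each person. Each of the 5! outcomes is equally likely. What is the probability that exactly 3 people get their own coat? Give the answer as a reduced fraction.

1/12

Favorable outcomes: C(5,3)·!2 = 10·1 = 10.
Total outcomes: 5! = 120.
Probability = 10/120 = 1/12.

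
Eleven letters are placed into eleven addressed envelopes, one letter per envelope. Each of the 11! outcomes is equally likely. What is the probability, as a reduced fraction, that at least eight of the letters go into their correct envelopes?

Favorable outcomes: Σ_{i≥8} C(11,i)·!(11-i) = 165·2 + 55·1 + 11·0 + 1·1 = 386.
Total outcomes: 11! = 39916800.
Probability = 386/39916800 = 193/19958400.

193/19958400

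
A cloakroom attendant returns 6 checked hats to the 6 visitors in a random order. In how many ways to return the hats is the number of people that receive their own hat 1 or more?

# with exactly i fixed is C(6,i)·!(6-i); sum over i=1..6:
  i=1: C(6,1)·!5 = 6·44 = 264
  i=2: C(6,2)·!4 = 15·9 = 135
  i=3: C(6,3)·!3 = 20·2 = 40
  i=4: C(6,4)·!2 = 15·1 = 15
  i=5: C(6,5)·!1 = 6·0 = 0
  i=6: C(6,6)·!0 = 1·1 = 1
Total = 455.

455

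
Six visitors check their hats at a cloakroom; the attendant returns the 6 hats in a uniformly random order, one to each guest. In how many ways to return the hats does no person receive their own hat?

265

!6 is the nearest integer to 6!/e.
6! = 720, and 720/e ≈ 264.87, so !6 = 265.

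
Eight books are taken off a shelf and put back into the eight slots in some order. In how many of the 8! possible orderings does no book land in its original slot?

14833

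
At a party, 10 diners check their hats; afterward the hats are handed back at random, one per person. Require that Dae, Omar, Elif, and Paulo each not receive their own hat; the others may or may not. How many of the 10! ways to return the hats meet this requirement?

2399760

Let A_j be the event that the j-th constrained one is fixed. By inclusion-exclusion over the 4 events:
Σ_{j=0}^{4} (-1)^j C(4,j)(10-j)!
= C(4,0)·10! - C(4,1)·9! + C(4,2)·8! - C(4,3)·7! + C(4,4)·6!
= 3628800 - 1451520 + 241920 - 20160 + 720
= 2399760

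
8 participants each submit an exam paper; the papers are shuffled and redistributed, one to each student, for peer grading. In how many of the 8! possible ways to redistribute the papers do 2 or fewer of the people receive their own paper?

Sum C(8,i)·!(8-i) for i = 0..2:
  i=0: C(8,0)·!8 = 1·14833 = 14833
  i=1: C(8,1)·!7 = 8·1854 = 14832
  i=2: C(8,2)·!6 = 28·265 = 7420
Total = 37085.

37085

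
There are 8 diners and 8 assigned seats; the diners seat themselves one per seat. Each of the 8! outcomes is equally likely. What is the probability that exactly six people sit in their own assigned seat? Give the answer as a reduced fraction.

Favorable outcomes: C(8,6)·!2 = 28·1 = 28.
Total outcomes: 8! = 40320.
Probability = 28/40320 = 1/1440.

1/1440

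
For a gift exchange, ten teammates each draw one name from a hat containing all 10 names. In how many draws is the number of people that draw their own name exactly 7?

240

Pick the 7 fixed positions: C(10,7) = 120 ways.
The other 3 form a derangement: !3 = 2.
Total: 120 × 2 = 240.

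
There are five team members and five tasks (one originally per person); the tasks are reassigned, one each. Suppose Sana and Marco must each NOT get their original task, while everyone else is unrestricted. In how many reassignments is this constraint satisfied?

78

Let A_j be the event that the j-th constrained one is fixed. By inclusion-exclusion over the 2 events:
Σ_{j=0}^{2} (-1)^j C(2,j)(5-j)!
= C(2,0)·5! - C(2,1)·4! + C(2,2)·3!
= 120 - 48 + 6
= 78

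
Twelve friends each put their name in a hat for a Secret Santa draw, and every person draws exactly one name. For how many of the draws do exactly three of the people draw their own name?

29369120

Choose which 3 of the 12 are fixed: C(12,3) = 220.
The other 9 form a derangement: !9 = 133496.
Total: 220 × 133496 = 29369120.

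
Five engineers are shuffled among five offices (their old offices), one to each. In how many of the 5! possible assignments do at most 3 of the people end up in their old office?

Sum C(5,i)·!(5-i) for i = 0..3:
  i=0: C(5,0)·!5 = 1·44 = 44
  i=1: C(5,1)·!4 = 5·9 = 45
  i=2: C(5,2)·!3 = 10·2 = 20
  i=3: C(5,3)·!2 = 10·1 = 10
Total = 119.

119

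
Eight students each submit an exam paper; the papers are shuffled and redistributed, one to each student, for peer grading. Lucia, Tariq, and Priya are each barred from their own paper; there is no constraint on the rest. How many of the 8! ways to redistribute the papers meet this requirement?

27240

Let A_j be the event that the j-th constrained one is fixed. By inclusion-exclusion over the 3 events:
Σ_{j=0}^{3} (-1)^j C(3,j)(8-j)!
= C(3,0)·8! - C(3,1)·7! + C(3,2)·6! - C(3,3)·5!
= 40320 - 15120 + 2160 - 120
= 27240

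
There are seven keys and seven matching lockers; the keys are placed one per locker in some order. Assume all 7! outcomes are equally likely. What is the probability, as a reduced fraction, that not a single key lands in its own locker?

103/280

Favorable outcomes: !7 = 1854.
Total outcomes: 7! = 5040.
Probability = 1854/5040 = 103/280.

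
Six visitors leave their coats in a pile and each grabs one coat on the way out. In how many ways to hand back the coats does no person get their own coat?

!6 = 6! · Σ_{k=0}^{6} (-1)^k/k!
= 6! - 6!/1! + 6!/2! - 6!/3! + 6!/4! - 6!/5! + 6!/6!
= 720 - 720 + 360 - 120 + 30 - 6 + 1
= 265

265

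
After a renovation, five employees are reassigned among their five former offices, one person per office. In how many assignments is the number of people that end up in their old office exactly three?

10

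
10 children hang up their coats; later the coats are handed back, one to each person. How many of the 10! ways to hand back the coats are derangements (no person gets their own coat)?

Recurrence: !10 = 9·(!9 + !8).
!10 = 9·(133496 + 14833) = 9·148329 = 1334961

1334961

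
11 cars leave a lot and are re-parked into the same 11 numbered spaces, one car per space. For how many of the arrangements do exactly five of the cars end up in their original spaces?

122430

Pick the 5 fixed positions: C(11,5) = 462 ways.
The other 6 form a derangement: !6 = 265.
Total: 462 × 265 = 122430.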